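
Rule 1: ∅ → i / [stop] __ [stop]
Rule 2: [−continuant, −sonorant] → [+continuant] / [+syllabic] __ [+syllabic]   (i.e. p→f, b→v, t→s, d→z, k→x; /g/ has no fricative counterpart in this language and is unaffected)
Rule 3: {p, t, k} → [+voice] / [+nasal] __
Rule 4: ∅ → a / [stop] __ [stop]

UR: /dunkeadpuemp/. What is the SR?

Rule 1 (stop-cluster i-epenthesis): /d/ and /p/ form a stop–stop cluster, so [i] is inserted between them. /dunkeadpuemp/ → dunkeadipuemp.
Rule 2 (intervocalic spirantization): /d/ is a stop between vowels /a/ and /i/, so it spirantizes to the fricative [z]. /p/ is a stop between vowels /i/ and /u/, so it spirantizes to the fricative [f]. /dunkeadipuemp/ → dunkeazifuemp.
Rule 3 (post-nasal voicing): /k/ is a voiceless stop immediately after the nasal /n/, so it voices to [g]. /p/ is a voiceless stop immediately after the nasal /m/, so it voices to [b]. /dunkeazifuemp/ → dungeazifuemb.
Rule 4 (stop-cluster a-epenthesis): no segment meets the environment; /dungeazifuemb/ is unchanged.

dungeazifuemb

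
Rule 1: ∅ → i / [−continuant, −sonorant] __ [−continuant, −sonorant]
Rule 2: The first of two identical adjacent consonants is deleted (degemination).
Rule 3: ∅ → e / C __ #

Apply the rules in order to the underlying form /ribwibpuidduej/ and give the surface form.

ribwibipuididueje

Rule 1 (stop-cluster i-epenthesis): /b/ and /p/ form a stop–stop cluster, so [i] is inserted between them. /d/ and /d/ form a stop–stop cluster, so [i] is inserted between them. /ribwibpuidduej/ → ribwibipuididuej.
Rule 2 (degemination): no segment meets the environment; /ribwibipuididuej/ is unchanged.
Rule 3 (final e-epenthesis): the form ends in the consonant /j/, so [e] is inserted word-finally. /ribwibipuididuej/ → ribwibipuididueje.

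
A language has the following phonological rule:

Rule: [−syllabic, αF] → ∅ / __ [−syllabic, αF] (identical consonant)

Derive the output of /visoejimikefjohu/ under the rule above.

visoejimikefjohu

No segment of /visoejimikefjohu/ meets the structural description of the rule, so the form surfaces unchanged.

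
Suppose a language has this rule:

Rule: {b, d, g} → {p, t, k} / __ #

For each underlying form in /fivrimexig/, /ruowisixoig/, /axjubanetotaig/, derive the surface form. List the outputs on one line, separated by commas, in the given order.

fivrimexik, ruowisixoik, axjubanetotaik

/fivrimexig/: /g/ is a voiced stop in word-final position, so it devoices to [k]. → [fivrimexik].
/ruowisixoig/: /g/ is a voiced stop in word-final position, so it devoices to [k]. → [ruowisixoik].
/axjubanetotaig/: /g/ is a voiced stop in word-final position, so it devoices to [k]. → [axjubanetotaik].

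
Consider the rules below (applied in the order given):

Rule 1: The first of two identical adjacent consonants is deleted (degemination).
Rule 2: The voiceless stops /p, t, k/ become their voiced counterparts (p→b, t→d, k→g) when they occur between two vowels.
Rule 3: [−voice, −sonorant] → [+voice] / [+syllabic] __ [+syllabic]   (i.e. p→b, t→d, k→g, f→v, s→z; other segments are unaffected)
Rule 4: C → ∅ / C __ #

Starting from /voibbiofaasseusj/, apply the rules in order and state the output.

voibiovaazeus

Rule 1 (degemination): /bb/ is a geminate; the first /b/ deletes. /ss/ is a geminate; the first /s/ deletes. /voibbiofaasseusj/ → voibiofaaseusj.
Rule 2 (intervocalic voicing): no segment meets the environment; /voibiofaaseusj/ is unchanged.
Rule 3 (intervocalic voicing): /f/ is a voiceless obstruent between vowels /o/ and /a/, so it voices to [v]. /s/ is a voiceless obstruent between vowels /a/ and /e/, so it voices to [z]. /voibiofaaseusj/ → voibiovaazeusj.
Rule 4 (final cluster simplification): /j/ is the second consonant of a word-final cluster /sj/, so it deletes. /voibiovaazeusj/ → voibiovaazeus.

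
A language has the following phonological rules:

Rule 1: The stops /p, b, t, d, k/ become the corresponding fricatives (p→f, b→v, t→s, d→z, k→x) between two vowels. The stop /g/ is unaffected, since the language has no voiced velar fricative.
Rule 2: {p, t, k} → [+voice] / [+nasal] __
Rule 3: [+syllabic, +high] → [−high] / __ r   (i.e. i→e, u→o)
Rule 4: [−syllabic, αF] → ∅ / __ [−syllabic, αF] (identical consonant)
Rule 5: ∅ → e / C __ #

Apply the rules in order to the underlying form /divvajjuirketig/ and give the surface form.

divajuerkesige

Rule 1 (intervocalic spirantization): /t/ is a stop between vowels /e/ and /i/, so it spirantizes to the fricative [s]. /divvajjuirketig/ → divvajjuirkesig.
Rule 2 (post-nasal voicing): no segment meets the environment; /divvajjuirkesig/ is unchanged.
Rule 3 (pre-rhotic lowering): /i/ is a high vowel immediately before /r/, so it lowers to [e]. /divvajjuirkesig/ → divvajjuerkesig.
Rule 4 (degemination): /vv/ is a geminate; the first /v/ deletes. /jj/ is a geminate; the first /j/ deletes. /divvajjuerkesig/ → divajuerkesig.
Rule 5 (final e-epenthesis): the form ends in the consonant /g/, so [e] is inserted word-finally. /divajuerkesig/ → divajuerkesige.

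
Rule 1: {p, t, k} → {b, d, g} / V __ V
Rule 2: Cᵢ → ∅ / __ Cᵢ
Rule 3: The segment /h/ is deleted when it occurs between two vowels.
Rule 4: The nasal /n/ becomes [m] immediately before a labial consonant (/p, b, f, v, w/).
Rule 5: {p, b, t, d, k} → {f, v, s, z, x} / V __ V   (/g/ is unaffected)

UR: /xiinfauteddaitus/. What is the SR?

Rule 1 (intervocalic voicing): /t/ is a voiceless stop between vowels /u/ and /e/, so it voices to [d]. /t/ is a voiceless stop between vowels /i/ and /u/, so it voices to [d]. /xiinfauteddaitus/ → xiinfaudeddaidus.
Rule 2 (degemination): /dd/ is a geminate; the first /d/ deletes. /xiinfaudeddaidus/ → xiinfaudedaidus.
Rule 3 (intervocalic h-deletion): no segment meets the environment; /xiinfaudedaidus/ is unchanged.
Rule 4 (nasal place assimilation): /n/ precedes the labial consonant /f/, so it assimilates in place to [m]. /xiinfaudedaidus/ → xiimfaudedaidus.
Rule 5 (intervocalic spirantization): /d/ is a stop between vowels /u/ and /e/, so it spirantizes to the fricative [z]. /d/ is a stop between vowels /e/ and /a/, so it spirantizes to the fricative [z]. /d/ is a stop between vowels /i/ and /u/, so it spirantizes to the fricative [z]. /xiimfaudedaidus/ → xiimfauzezaizus.

xiimfauzezaizus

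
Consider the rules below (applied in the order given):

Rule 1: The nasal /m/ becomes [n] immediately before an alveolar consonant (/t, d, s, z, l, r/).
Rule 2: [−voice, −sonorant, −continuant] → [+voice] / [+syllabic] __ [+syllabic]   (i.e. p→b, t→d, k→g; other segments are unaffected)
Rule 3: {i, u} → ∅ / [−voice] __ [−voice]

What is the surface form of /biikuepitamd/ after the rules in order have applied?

biiguebidand

Rule 1 (nasal place assimilation): /m/ precedes the alveolar consonant /d/, so it assimilates in place to [n]. /biikuepitamd/ → biikuepitand.
Rule 2 (intervocalic voicing): /k/ is a voiceless stop between vowels /i/ and /u/, so it voices to [g]. /p/ is a voiceless stop between vowels /e/ and /i/, so it voices to [b]. /t/ is a voiceless stop between vowels /i/ and /a/, so it voices to [d]. /biikuepitand/ → biiguebidand.
Rule 3 (high vowel syncope): no segment meets the environment; /biiguebidand/ is unchanged.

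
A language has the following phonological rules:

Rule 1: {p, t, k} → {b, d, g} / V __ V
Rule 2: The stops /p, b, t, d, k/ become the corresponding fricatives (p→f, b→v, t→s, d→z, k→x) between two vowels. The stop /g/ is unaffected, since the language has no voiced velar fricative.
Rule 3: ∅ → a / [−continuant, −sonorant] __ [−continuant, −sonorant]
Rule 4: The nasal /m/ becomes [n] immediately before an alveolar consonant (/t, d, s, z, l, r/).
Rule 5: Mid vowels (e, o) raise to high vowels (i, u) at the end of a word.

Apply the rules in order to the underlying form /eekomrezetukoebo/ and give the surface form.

Rule 1 (intervocalic voicing): /k/ is a voiceless stop between vowels /e/ and /o/, so it voices to [g]. /t/ is a voiceless stop between vowels /e/ and /u/, so it voices to [d]. /k/ is a voiceless stop between vowels /u/ and /o/, so it voices to [g]. /eekomrezetukoebo/ → eegomrezedugoebo.
Rule 2 (intervocalic spirantization): /d/ is a stop between vowels /e/ and /u/, so it spirantizes to the fricative [z]. /b/ is a stop between vowels /e/ and /o/, so it spirantizes to the fricative [v]. /eegomrezedugoebo/ → eegomrezezugoevo.
Rule 3 (stop-cluster a-epenthesis): no segment meets the environment; /eegomrezezugoevo/ is unchanged.
Rule 4 (nasal place assimilation): /m/ precedes the alveolar consonant /r/, so it assimilates in place to [n]. /eegomrezezugoevo/ → eegonrezezugoevo.
Rule 5 (final vowel raising): /o/ is a mid vowel in word-final position, so it raises to [u]. /eegonrezezugoevo/ → eegonrezezugoevu.

eegonrezezugoevu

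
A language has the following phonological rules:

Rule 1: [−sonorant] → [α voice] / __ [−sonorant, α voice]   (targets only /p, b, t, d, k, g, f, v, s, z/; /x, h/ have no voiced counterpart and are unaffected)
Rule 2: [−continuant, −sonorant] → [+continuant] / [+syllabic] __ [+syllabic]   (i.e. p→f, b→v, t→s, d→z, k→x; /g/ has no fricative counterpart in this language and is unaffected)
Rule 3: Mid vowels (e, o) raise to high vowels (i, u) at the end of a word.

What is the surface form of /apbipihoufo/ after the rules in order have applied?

Rule 1 (regressive voicing assimilation): /p/ precedes the voiced obstruent /b/, so it voices to [b] by assimilation. /apbipihoufo/ → abbipihoufo.
Rule 2 (intervocalic spirantization): /p/ is a stop between vowels /i/ and /i/, so it spirantizes to the fricative [f]. /abbipihoufo/ → abbifihoufo.
Rule 3 (final vowel raising): /o/ is a mid vowel in word-final position, so it raises to [u]. /abbifihoufo/ → abbifihoufu.

abbifihoufu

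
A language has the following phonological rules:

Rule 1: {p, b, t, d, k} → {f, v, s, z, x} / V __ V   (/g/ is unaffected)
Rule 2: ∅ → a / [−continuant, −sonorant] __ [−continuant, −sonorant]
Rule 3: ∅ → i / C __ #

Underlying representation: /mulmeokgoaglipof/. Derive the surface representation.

mulmeokagoaglifofi

Rule 1 (intervocalic spirantization): /p/ is a stop between vowels /i/ and /o/, so it spirantizes to the fricative [f]. /mulmeokgoaglipof/ → mulmeokgoaglifof.
Rule 2 (stop-cluster a-epenthesis): /k/ and /g/ form a stop–stop cluster, so [a] is inserted between them. /mulmeokgoaglifof/ → mulmeokagoaglifof.
Rule 3 (final i-epenthesis): the form ends in the consonant /f/, so [i] is inserted word-finally. /mulmeokagoaglifof/ → mulmeokagoaglifofi.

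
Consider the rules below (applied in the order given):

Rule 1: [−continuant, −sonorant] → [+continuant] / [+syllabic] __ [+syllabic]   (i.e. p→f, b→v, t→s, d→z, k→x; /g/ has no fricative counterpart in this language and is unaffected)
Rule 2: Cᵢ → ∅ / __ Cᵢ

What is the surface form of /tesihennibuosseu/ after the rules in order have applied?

tesihenivuoseu

Rule 1 (intervocalic spirantization): /b/ is a stop between vowels /i/ and /u/, so it spirantizes to the fricative [v]. /tesihennibuosseu/ → tesihennivuosseu.
Rule 2 (degemination): /nn/ is a geminate; the first /n/ deletes. /ss/ is a geminate; the first /s/ deletes. /tesihennivuosseu/ → tesihenivuoseu.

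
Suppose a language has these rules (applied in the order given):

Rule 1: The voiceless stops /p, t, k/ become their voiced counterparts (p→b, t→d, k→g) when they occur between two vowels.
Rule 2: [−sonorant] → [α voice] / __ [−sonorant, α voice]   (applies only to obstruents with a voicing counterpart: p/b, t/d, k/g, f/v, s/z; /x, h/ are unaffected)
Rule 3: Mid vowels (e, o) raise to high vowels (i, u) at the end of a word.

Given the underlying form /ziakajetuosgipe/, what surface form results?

ziagajeduozgibi

Rule 1 (intervocalic voicing): /k/ is a voiceless stop between vowels /a/ and /a/, so it voices to [g]. /t/ is a voiceless stop between vowels /e/ and /u/, so it voices to [d]. /p/ is a voiceless stop between vowels /i/ and /e/, so it voices to [b]. /ziakajetuosgipe/ → ziagajeduosgibe.
Rule 2 (regressive voicing assimilation): /s/ precedes the voiced obstruent /g/, so it voices to [z] by assimilation. /ziagajeduosgibe/ → ziagajeduozgibe.
Rule 3 (final vowel raising): /e/ is a mid vowel in word-final position, so it raises to [i]. /ziagajeduozgibe/ → ziagajeduozgibi.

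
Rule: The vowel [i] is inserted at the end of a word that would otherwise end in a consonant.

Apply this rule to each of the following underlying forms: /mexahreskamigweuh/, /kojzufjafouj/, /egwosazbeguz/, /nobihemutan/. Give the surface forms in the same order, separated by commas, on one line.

mexahreskamigweuhi, kojzufjafouji, egwosazbeguzi, nobihemutani

/mexahreskamigweuh/: the form ends in the consonant /h/, so [i] is inserted word-finally. → [mexahreskamigweuhi].
/kojzufjafouj/: the form ends in the consonant /j/, so [i] is inserted word-finally. → [kojzufjafouji].
/egwosazbeguz/: the form ends in the consonant /z/, so [i] is inserted word-finally. → [egwosazbeguzi].
/nobihemutan/: the form ends in the consonant /n/, so [i] is inserted word-finally. → [nobihemutani].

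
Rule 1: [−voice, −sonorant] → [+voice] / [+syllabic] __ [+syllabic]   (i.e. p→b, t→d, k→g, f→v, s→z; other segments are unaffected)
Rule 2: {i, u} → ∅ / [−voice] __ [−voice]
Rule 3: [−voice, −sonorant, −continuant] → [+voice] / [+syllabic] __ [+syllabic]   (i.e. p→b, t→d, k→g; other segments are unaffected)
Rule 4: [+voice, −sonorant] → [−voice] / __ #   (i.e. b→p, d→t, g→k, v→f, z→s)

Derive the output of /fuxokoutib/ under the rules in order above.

Rule 1 (intervocalic voicing): /k/ is a voiceless obstruent between vowels /o/ and /o/, so it voices to [g]. /t/ is a voiceless obstruent between vowels /u/ and /i/, so it voices to [d]. /fuxokoutib/ → fuxogoudib.
Rule 2 (high vowel syncope): /u/ is a high vowel flanked by voiceless consonants /f/ and /x/, so it deletes. /fuxogoudib/ → fxogoudib.
Rule 3 (intervocalic voicing): no segment meets the environment; /fxogoudib/ is unchanged.
Rule 4 (final devoicing): /b/ is a voiced obstruent in word-final position, so it devoices to [p]. /fxogoudib/ → fxogoudip.

fxogoudip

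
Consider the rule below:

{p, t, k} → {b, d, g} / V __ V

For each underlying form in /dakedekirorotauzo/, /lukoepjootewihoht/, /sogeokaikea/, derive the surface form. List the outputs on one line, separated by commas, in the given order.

/dakedekirorotauzo/: /k/ is a voiceless stop between vowels /a/ and /e/, so it voices to [g]. /k/ is a voiceless stop between vowels /e/ and /i/, so it voices to [g]. /t/ is a voiceless stop between vowels /o/ and /a/, so it voices to [d]. → [dagedegirorodauzo].
/lukoepjootewihoht/: /k/ is a voiceless stop between vowels /u/ and /o/, so it voices to [g]. /t/ is a voiceless stop between vowels /o/ and /e/, so it voices to [d]. → [lugoepjoodewihoht].
/sogeokaikea/: /k/ is a voiceless stop between vowels /o/ and /a/, so it voices to [g]. /k/ is a voiceless stop between vowels /i/ and /e/, so it voices to [g]. → [sogeogaigea].

dagedegirorodauzo, lugoepjoodewihoht, sogeogaigea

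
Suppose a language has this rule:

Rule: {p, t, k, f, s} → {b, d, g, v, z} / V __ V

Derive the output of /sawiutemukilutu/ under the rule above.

sawiudemugiludu

Scanning /sawiutemukilutu/: /s/ at position 1 is not in the conditioning environment; /t/ is a voiceless obstruent between vowels /u/ and /e/, so it voices to [d]; /k/ is a voiceless obstruent between vowels /u/ and /i/, so it voices to [g]; /t/ is a voiceless obstruent between vowels /u/ and /u/, so it voices to [d].
Result: [sawiudemugiludu].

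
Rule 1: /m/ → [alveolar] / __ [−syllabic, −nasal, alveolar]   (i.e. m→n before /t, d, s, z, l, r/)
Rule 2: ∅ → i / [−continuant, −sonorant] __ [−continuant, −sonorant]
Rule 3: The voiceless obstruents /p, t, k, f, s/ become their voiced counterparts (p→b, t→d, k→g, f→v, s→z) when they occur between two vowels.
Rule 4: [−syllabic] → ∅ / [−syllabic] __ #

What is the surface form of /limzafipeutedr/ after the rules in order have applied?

linzavibeuded

Rule 1 (nasal place assimilation): /m/ precedes the alveolar consonant /z/, so it assimilates in place to [n]. /limzafipeutedr/ → linzafipeutedr.
Rule 2 (stop-cluster i-epenthesis): no segment meets the environment; /linzafipeutedr/ is unchanged.
Rule 3 (intervocalic voicing): /f/ is a voiceless obstruent between vowels /a/ and /i/, so it voices to [v]. /p/ is a voiceless obstruent between vowels /i/ and /e/, so it voices to [b]. /t/ is a voiceless obstruent between vowels /u/ and /e/, so it voices to [d]. /linzafipeutedr/ → linzavibeudedr.
Rule 4 (final cluster simplification): /r/ is the second consonant of a word-final cluster /dr/, so it deletes. /linzavibeudedr/ → linzavibeuded.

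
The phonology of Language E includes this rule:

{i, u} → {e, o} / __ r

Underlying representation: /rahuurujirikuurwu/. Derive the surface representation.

rahuorujerikuorwu

/u/ is a high vowel immediately before /r/, so it lowers to [o].
/i/ is a high vowel immediately before /r/, so it lowers to [e].
/u/ is a high vowel immediately before /r/, so it lowers to [o].
The other instances of /u/, /i/ do not occur in the required environment and remain unchanged.
Surface form: [rahuorujerikuorwu].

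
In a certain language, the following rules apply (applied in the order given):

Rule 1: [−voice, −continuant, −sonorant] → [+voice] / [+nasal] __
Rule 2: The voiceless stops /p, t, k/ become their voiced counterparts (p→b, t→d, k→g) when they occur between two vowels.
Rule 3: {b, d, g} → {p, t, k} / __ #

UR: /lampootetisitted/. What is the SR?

Rule 1 (post-nasal voicing): /p/ is a voiceless stop immediately after the nasal /m/, so it voices to [b]. /lampootetisitted/ → lambootetisitted.
Rule 2 (intervocalic voicing): /t/ is a voiceless stop between vowels /o/ and /e/, so it voices to [d]. /t/ is a voiceless stop between vowels /e/ and /i/, so it voices to [d]. /lambootetisitted/ → lamboodedisitted.
Rule 3 (final devoicing): /d/ is a voiced stop in word-final position, so it devoices to [t]. /lamboodedisitted/ → lamboodedisittet.

lamboodedisittet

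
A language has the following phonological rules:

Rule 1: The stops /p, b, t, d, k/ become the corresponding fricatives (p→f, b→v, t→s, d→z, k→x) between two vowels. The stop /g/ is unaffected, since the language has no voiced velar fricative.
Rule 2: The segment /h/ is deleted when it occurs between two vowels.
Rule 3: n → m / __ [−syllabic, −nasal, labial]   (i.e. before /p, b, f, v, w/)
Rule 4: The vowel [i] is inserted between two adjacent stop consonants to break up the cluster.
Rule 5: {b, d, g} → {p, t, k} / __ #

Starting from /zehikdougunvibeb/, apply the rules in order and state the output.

zeikidougumvivep

Rule 1 (intervocalic spirantization): /b/ is a stop between vowels /i/ and /e/, so it spirantizes to the fricative [v]. /zehikdougunvibeb/ → zehikdougunviveb.
Rule 2 (intervocalic h-deletion): /h/ occurs between vowels /e/ and /i/, so it deletes. /zehikdougunviveb/ → zeikdougunviveb.
Rule 3 (nasal place assimilation): /n/ precedes the labial consonant /v/, so it assimilates in place to [m]. /zeikdougunviveb/ → zeikdougumviveb.
Rule 4 (stop-cluster i-epenthesis): /k/ and /d/ form a stop–stop cluster, so [i] is inserted between them. /zeikdougumviveb/ → zeikidougumviveb.
Rule 5 (final devoicing): /b/ is a voiced stop in word-final position, so it devoices to [p]. /zeikidougumviveb/ → zeikidougumvivep.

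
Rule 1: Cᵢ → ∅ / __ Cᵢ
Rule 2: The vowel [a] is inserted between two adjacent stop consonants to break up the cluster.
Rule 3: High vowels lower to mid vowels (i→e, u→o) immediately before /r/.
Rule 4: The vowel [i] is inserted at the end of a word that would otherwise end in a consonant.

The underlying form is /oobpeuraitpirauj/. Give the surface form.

oobapeoraitaperauji

Rule 1 (degemination): no segment meets the environment; /oobpeuraitpirauj/ is unchanged.
Rule 2 (stop-cluster a-epenthesis): /b/ and /p/ form a stop–stop cluster, so [a] is inserted between them. /t/ and /p/ form a stop–stop cluster, so [a] is inserted between them. /oobpeuraitpirauj/ → oobapeuraitapirauj.
Rule 3 (pre-rhotic lowering): /u/ is a high vowel immediately before /r/, so it lowers to [o]. /i/ is a high vowel immediately before /r/, so it lowers to [e]. /oobapeuraitapirauj/ → oobapeoraitaperauj.
Rule 4 (final i-epenthesis): the form ends in the consonant /j/, so [i] is inserted word-finally. /oobapeoraitaperauj/ → oobapeoraitaperauji.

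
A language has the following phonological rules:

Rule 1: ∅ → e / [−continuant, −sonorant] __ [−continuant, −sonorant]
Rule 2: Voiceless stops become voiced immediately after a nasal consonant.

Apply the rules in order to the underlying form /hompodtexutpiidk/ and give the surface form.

Rule 1 (stop-cluster e-epenthesis): /d/ and /t/ form a stop–stop cluster, so [e] is inserted between them. /t/ and /p/ form a stop–stop cluster, so [e] is inserted between them. /d/ and /k/ form a stop–stop cluster, so [e] is inserted between them. /hompodtexutpiidk/ → hompodetexutepiidek.
Rule 2 (post-nasal voicing): /p/ is a voiceless stop immediately after the nasal /m/, so it voices to [b]. /hompodetexutepiidek/ → hombodetexutepiidek.

hombodetexutepiidek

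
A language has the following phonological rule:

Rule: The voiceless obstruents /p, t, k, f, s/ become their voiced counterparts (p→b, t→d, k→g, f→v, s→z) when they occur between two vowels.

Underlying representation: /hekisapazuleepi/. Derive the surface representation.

hegizabazuleebi

/k/ is a voiceless obstruent between vowels /e/ and /i/, so it voices to [g].
/s/ is a voiceless obstruent between vowels /i/ and /a/, so it voices to [z].
/p/ is a voiceless obstruent between vowels /a/ and /a/, so it voices to [b].
/p/ is a voiceless obstruent between vowels /e/ and /i/, so it voices to [b].
Surface form: [hegizabazuleebi].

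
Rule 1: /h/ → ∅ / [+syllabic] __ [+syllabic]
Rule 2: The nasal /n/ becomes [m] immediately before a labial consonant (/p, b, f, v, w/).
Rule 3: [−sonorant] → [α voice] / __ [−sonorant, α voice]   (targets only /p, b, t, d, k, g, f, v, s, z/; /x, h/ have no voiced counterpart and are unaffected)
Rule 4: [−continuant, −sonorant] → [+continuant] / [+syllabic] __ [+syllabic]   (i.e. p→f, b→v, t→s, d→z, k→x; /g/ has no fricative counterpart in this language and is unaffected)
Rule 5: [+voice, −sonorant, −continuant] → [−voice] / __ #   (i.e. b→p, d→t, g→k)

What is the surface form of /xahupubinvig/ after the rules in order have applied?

xaufuvimvik

Rule 1 (intervocalic h-deletion): /h/ occurs between vowels /a/ and /u/, so it deletes. /xahupubinvig/ → xaupubinvig.
Rule 2 (nasal place assimilation): /n/ precedes the labial consonant /v/, so it assimilates in place to [m]. /xaupubinvig/ → xaupubimvig.
Rule 3 (regressive voicing assimilation): no segment meets the environment; /xaupubimvig/ is unchanged.
Rule 4 (intervocalic spirantization): /p/ is a stop between vowels /u/ and /u/, so it spirantizes to the fricative [f]. /b/ is a stop between vowels /u/ and /i/, so it spirantizes to the fricative [v]. /xaupubimvig/ → xaufuvimvig.
Rule 5 (final devoicing): /g/ is a voiced stop in word-final position, so it devoices to [k]. /xaufuvimvig/ → xaufuvimvik.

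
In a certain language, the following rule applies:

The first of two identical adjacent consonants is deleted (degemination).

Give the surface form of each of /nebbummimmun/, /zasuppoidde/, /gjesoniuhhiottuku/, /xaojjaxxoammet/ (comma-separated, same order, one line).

/nebbummimmun/: /bb/ is a geminate; the first /b/ deletes. /mm/ is a geminate; the first /m/ deletes. /mm/ is a geminate; the first /m/ deletes. → [nebumimun].
/zasuppoidde/: /pp/ is a geminate; the first /p/ deletes. /dd/ is a geminate; the first /d/ deletes. → [zasupoide].
/gjesoniuhhiottuku/: /hh/ is a geminate; the first /h/ deletes. /tt/ is a geminate; the first /t/ deletes. → [gjesoniuhiotuku].
/xaojjaxxoammet/: /jj/ is a geminate; the first /j/ deletes. /xx/ is a geminate; the first /x/ deletes. /mm/ is a geminate; the first /m/ deletes. → [xaojaxoamet].

nebumimun, zasupoide, gjesoniuhiotuku, xaojaxoamet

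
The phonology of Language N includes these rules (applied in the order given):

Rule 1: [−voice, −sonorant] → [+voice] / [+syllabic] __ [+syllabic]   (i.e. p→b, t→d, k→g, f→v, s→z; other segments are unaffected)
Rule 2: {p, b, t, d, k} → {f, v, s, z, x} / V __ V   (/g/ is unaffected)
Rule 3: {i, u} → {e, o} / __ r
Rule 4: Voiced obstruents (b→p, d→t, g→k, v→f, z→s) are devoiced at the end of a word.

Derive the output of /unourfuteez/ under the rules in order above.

Rule 1 (intervocalic voicing): /t/ is a voiceless obstruent between vowels /u/ and /e/, so it voices to [d]. /unourfuteez/ → unourfudeez.
Rule 2 (intervocalic spirantization): /d/ is a stop between vowels /u/ and /e/, so it spirantizes to the fricative [z]. /unourfudeez/ → unourfuzeez.
Rule 3 (pre-rhotic lowering): /u/ is a high vowel immediately before /r/, so it lowers to [o]. /unourfuzeez/ → unoorfuzeez.
Rule 4 (final devoicing): /z/ is a voiced obstruent in word-final position, so it devoices to [s]. /unoorfuzeez/ → unoorfuzees.

unoorfuzees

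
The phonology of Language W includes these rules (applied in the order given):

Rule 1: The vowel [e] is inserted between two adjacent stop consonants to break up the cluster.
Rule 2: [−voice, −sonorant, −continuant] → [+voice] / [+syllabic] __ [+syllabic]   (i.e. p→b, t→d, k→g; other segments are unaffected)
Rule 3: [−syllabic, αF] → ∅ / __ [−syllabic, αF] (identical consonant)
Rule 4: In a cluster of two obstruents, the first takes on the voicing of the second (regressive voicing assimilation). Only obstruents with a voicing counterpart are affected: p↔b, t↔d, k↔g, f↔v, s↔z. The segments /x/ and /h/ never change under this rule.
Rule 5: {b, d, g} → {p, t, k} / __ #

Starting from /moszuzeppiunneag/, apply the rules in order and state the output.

Rule 1 (stop-cluster e-epenthesis): /p/ and /p/ form a stop–stop cluster, so [e] is inserted between them. /moszuzeppiunneag/ → moszuzepepiunneag.
Rule 2 (intervocalic voicing): /p/ is a voiceless stop between vowels /e/ and /e/, so it voices to [b]. /p/ is a voiceless stop between vowels /e/ and /i/, so it voices to [b]. /moszuzepepiunneag/ → moszuzebebiunneag.
Rule 3 (degemination): /nn/ is a geminate; the first /n/ deletes. /moszuzebebiunneag/ → moszuzebebiuneag.
Rule 4 (regressive voicing assimilation): /s/ precedes the voiced obstruent /z/, so it voices to [z] by assimilation. /moszuzebebiuneag/ → mozzuzebebiuneag.
Rule 5 (final devoicing): /g/ is a voiced stop in word-final position, so it devoices to [k]. /mozzuzebebiuneag/ → mozzuzebebiuneak.

mozzuzebebiuneak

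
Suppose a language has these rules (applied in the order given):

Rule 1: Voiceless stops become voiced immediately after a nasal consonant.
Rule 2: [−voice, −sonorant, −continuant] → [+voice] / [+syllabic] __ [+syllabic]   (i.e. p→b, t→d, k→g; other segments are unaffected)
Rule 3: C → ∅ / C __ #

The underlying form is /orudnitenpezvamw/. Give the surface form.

Rule 1 (post-nasal voicing): /p/ is a voiceless stop immediately after the nasal /n/, so it voices to [b]. /orudnitenpezvamw/ → orudnitenbezvamw.
Rule 2 (intervocalic voicing): /t/ is a voiceless stop between vowels /i/ and /e/, so it voices to [d]. /orudnitenbezvamw/ → orudnidenbezvamw.
Rule 3 (final cluster simplification): /w/ is the second consonant of a word-final cluster /mw/, so it deletes. /orudnidenbezvamw/ → orudnidenbezvam.

orudnidenbezvam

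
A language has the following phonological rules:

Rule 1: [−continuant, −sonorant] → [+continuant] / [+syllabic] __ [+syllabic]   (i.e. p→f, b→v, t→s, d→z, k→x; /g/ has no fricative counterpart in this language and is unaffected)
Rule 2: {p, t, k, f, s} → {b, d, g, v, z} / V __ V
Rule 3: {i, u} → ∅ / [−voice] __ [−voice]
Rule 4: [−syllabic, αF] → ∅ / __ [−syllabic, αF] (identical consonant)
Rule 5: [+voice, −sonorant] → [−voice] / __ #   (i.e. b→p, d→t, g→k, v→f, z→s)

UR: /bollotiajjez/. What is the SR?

boloziajes

Rule 1 (intervocalic spirantization): /t/ is a stop between vowels /o/ and /i/, so it spirantizes to the fricative [s]. /bollotiajjez/ → bollosiajjez.
Rule 2 (intervocalic voicing): /s/ is a voiceless obstruent between vowels /o/ and /i/, so it voices to [z]. /bollosiajjez/ → bolloziajjez.
Rule 3 (high vowel syncope): no segment meets the environment; /bolloziajjez/ is unchanged.
Rule 4 (degemination): /ll/ is a geminate; the first /l/ deletes. /jj/ is a geminate; the first /j/ deletes. /bolloziajjez/ → boloziajez.
Rule 5 (final devoicing): /z/ is a voiced obstruent in word-final position, so it devoices to [s]. /boloziajez/ → boloziajes.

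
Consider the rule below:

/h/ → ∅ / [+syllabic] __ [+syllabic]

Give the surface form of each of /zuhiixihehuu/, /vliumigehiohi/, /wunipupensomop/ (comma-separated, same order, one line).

zuiixieuu, vliumigeioi, wunipupensomop

/zuhiixihehuu/: /h/ occurs between vowels /u/ and /i/, so it deletes. /h/ occurs between vowels /i/ and /e/, so it deletes. /h/ occurs between vowels /e/ and /u/, so it deletes. → [zuiixieuu].
/vliumigehiohi/: /h/ occurs between vowels /e/ and /i/, so it deletes. /h/ occurs between vowels /o/ and /i/, so it deletes. → [vliumigeioi].
/wunipupensomop/: the rule's environment is not met; surfaces unchanged as [wunipupensomop].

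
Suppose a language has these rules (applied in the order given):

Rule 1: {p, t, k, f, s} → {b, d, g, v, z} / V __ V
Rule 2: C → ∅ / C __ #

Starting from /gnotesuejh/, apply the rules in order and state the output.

Rule 1 (intervocalic voicing): /t/ is a voiceless obstruent between vowels /o/ and /e/, so it voices to [d]. /s/ is a voiceless obstruent between vowels /e/ and /u/, so it voices to [z]. /gnotesuejh/ → gnodezuejh.
Rule 2 (final cluster simplification): /h/ is the second consonant of a word-final cluster /jh/, so it deletes. /gnodezuejh/ → gnodezuej.

gnodezuej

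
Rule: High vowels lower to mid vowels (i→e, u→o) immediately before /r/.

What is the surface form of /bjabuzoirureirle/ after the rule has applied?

Scanning /bjabuzoirureirle/: /u/ at position 5 is not in the conditioning environment; /i/ is a high vowel immediately before /r/, so it lowers to [e]; /u/ is a high vowel immediately before /r/, so it lowers to [o]; /i/ is a high vowel immediately before /r/, so it lowers to [e].
Result: [bjabuzoeroreerle].

bjabuzoeroreerle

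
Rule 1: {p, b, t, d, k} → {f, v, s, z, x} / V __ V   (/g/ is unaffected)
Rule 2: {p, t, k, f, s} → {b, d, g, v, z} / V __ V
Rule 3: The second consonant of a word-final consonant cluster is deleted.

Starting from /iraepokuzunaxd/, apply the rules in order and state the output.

Rule 1 (intervocalic spirantization): /p/ is a stop between vowels /e/ and /o/, so it spirantizes to the fricative [f]. /k/ is a stop between vowels /o/ and /u/, so it spirantizes to the fricative [x]. /iraepokuzunaxd/ → iraefoxuzunaxd.
Rule 2 (intervocalic voicing): /f/ is a voiceless obstruent between vowels /e/ and /o/, so it voices to [v]. /iraefoxuzunaxd/ → iraevoxuzunaxd.
Rule 3 (final cluster simplification): /d/ is the second consonant of a word-final cluster /xd/, so it deletes. /iraevoxuzunaxd/ → iraevoxuzunax.

iraevoxuzunax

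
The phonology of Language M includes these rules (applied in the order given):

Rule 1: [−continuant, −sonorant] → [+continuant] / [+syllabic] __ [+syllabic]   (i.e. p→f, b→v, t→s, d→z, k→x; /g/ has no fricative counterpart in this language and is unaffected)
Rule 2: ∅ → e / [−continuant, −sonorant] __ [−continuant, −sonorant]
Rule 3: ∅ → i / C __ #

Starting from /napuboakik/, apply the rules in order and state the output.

Rule 1 (intervocalic spirantization): /p/ is a stop between vowels /a/ and /u/, so it spirantizes to the fricative [f]. /b/ is a stop between vowels /u/ and /o/, so it spirantizes to the fricative [v]. /k/ is a stop between vowels /a/ and /i/, so it spirantizes to the fricative [x]. /napuboakik/ → nafuvoaxik.
Rule 2 (stop-cluster e-epenthesis): no segment meets the environment; /nafuvoaxik/ is unchanged.
Rule 3 (final i-epenthesis): the form ends in the consonant /k/, so [i] is inserted word-finally. /nafuvoaxik/ → nafuvoaxiki.

nafuvoaxiki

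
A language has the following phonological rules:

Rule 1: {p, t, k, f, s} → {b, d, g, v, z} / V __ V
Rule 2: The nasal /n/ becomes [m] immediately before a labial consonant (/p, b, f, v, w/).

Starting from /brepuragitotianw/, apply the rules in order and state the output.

breburagidodiamw

Rule 1 (intervocalic voicing): /p/ is a voiceless obstruent between vowels /e/ and /u/, so it voices to [b]. /t/ is a voiceless obstruent between vowels /i/ and /o/, so it voices to [d]. /t/ is a voiceless obstruent between vowels /o/ and /i/, so it voices to [d]. /brepuragitotianw/ → breburagidodianw.
Rule 2 (nasal place assimilation): /n/ precedes the labial consonant /w/, so it assimilates in place to [m]. /breburagidodianw/ → breburagidodiamw.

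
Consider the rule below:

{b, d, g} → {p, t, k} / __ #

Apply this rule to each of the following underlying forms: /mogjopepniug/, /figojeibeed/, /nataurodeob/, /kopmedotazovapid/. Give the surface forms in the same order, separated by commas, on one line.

/mogjopepniug/: /g/ is a voiced stop in word-final position, so it devoices to [k]. → [mogjopepniuk].
/figojeibeed/: /d/ is a voiced stop in word-final position, so it devoices to [t]. → [figojeibeet].
/nataurodeob/: /b/ is a voiced stop in word-final position, so it devoices to [p]. → [nataurodeop].
/kopmedotazovapid/: /d/ is a voiced stop in word-final position, so it devoices to [t]. → [kopmedotazovapit].

mogjopepniuk, figojeibeet, nataurodeop, kopmedotazovapit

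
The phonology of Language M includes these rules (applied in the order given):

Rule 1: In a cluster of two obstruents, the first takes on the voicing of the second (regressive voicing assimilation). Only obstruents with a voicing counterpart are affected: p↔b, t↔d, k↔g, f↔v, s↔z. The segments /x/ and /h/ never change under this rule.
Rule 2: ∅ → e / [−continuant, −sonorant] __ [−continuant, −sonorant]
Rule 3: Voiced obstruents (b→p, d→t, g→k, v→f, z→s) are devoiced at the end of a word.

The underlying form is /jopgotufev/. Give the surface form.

Rule 1 (regressive voicing assimilation): /p/ precedes the voiced obstruent /g/, so it voices to [b] by assimilation. /jopgotufev/ → jobgotufev.
Rule 2 (stop-cluster e-epenthesis): /b/ and /g/ form a stop–stop cluster, so [e] is inserted between them. /jobgotufev/ → jobegotufev.
Rule 3 (final devoicing): /v/ is a voiced obstruent in word-final position, so it devoices to [f]. /jobegotufev/ → jobegotufef.

jobegotufef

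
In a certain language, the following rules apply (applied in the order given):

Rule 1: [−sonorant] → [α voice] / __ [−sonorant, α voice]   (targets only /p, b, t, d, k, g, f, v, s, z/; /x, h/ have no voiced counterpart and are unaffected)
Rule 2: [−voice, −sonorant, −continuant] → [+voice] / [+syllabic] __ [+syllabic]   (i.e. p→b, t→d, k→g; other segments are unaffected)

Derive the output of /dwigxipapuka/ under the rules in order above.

Rule 1 (regressive voicing assimilation): /g/ precedes the voiceless obstruent /x/, so it devoices to [k] by assimilation. /dwigxipapuka/ → dwikxipapuka.
Rule 2 (intervocalic voicing): /p/ is a voiceless stop between vowels /i/ and /a/, so it voices to [b]. /p/ is a voiceless stop between vowels /a/ and /u/, so it voices to [b]. /k/ is a voiceless stop between vowels /u/ and /a/, so it voices to [g]. /dwikxipapuka/ → dwikxibabuga.

dwikxibabuga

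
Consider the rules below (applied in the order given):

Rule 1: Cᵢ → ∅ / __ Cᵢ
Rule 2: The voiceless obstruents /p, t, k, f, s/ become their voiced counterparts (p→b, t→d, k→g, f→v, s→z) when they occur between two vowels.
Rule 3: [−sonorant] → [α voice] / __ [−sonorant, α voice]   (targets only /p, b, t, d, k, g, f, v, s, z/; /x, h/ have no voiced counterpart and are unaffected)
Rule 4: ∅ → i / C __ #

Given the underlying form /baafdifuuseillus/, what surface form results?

Rule 1 (degemination): /ll/ is a geminate; the first /l/ deletes. /baafdifuuseillus/ → baafdifuuseilus.
Rule 2 (intervocalic voicing): /f/ is a voiceless obstruent between vowels /i/ and /u/, so it voices to [v]. /s/ is a voiceless obstruent between vowels /u/ and /e/, so it voices to [z]. /baafdifuuseilus/ → baafdivuuzeilus.
Rule 3 (regressive voicing assimilation): /f/ precedes the voiced obstruent /d/, so it voices to [v] by assimilation. /baafdivuuzeilus/ → baavdivuuzeilus.
Rule 4 (final i-epenthesis): the form ends in the consonant /s/, so [i] is inserted word-finally. /baavdivuuzeilus/ → baavdivuuzeilusi.

baavdivuuzeilusi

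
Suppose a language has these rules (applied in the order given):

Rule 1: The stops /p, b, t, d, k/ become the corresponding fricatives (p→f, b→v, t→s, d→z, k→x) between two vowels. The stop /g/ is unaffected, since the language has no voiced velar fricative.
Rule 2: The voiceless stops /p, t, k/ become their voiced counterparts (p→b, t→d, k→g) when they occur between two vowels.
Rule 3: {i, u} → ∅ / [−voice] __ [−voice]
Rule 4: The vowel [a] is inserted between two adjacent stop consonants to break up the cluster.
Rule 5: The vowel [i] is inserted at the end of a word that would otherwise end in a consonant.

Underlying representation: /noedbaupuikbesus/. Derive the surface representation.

noedabaufuikabessi

Rule 1 (intervocalic spirantization): /p/ is a stop between vowels /u/ and /u/, so it spirantizes to the fricative [f]. /noedbaupuikbesus/ → noedbaufuikbesus.
Rule 2 (intervocalic voicing): no segment meets the environment; /noedbaufuikbesus/ is unchanged.
Rule 3 (high vowel syncope): /u/ is a high vowel flanked by voiceless consonants /s/ and /s/, so it deletes. /noedbaufuikbesus/ → noedbaufuikbess.
Rule 4 (stop-cluster a-epenthesis): /d/ and /b/ form a stop–stop cluster, so [a] is inserted between them. /k/ and /b/ form a stop–stop cluster, so [a] is inserted between them. /noedbaufuikbess/ → noedabaufuikabess.
Rule 5 (final i-epenthesis): the form ends in the consonant /s/, so [i] is inserted word-finally. /noedabaufuikabess/ → noedabaufuikabessi.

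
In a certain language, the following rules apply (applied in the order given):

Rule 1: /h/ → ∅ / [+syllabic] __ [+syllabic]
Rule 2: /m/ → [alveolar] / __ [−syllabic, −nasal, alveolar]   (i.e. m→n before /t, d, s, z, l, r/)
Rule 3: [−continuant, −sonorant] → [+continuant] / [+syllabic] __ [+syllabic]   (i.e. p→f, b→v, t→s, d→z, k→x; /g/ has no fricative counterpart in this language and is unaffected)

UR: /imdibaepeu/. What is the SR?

indivaefeu

Rule 1 (intervocalic h-deletion): no segment meets the environment; /imdibaepeu/ is unchanged.
Rule 2 (nasal place assimilation): /m/ precedes the alveolar consonant /d/, so it assimilates in place to [n]. /imdibaepeu/ → indibaepeu.
Rule 3 (intervocalic spirantization): /b/ is a stop between vowels /i/ and /a/, so it spirantizes to the fricative [v]. /p/ is a stop between vowels /e/ and /e/, so it spirantizes to the fricative [f]. /indibaepeu/ → indivaefeu.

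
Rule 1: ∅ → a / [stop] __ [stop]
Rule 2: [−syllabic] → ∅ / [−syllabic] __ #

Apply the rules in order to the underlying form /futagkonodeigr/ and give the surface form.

futagakonodeig

Rule 1 (stop-cluster a-epenthesis): /g/ and /k/ form a stop–stop cluster, so [a] is inserted between them. /futagkonodeigr/ → futagakonodeigr.
Rule 2 (final cluster simplification): /r/ is the second consonant of a word-final cluster /gr/, so it deletes. /futagakonodeigr/ → futagakonodeig.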